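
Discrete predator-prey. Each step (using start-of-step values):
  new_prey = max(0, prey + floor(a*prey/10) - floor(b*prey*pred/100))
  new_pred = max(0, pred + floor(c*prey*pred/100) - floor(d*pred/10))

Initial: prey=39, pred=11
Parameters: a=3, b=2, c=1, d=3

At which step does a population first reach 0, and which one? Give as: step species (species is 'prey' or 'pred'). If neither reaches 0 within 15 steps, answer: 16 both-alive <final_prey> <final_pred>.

Step 1: prey: 39+11-8=42; pred: 11+4-3=12
Step 2: prey: 42+12-10=44; pred: 12+5-3=14
Step 3: prey: 44+13-12=45; pred: 14+6-4=16
Step 4: prey: 45+13-14=44; pred: 16+7-4=19
Step 5: prey: 44+13-16=41; pred: 19+8-5=22
Step 6: prey: 41+12-18=35; pred: 22+9-6=25
Step 7: prey: 35+10-17=28; pred: 25+8-7=26
Step 8: prey: 28+8-14=22; pred: 26+7-7=26
Step 9: prey: 22+6-11=17; pred: 26+5-7=24
Step 10: prey: 17+5-8=14; pred: 24+4-7=21
Step 11: prey: 14+4-5=13; pred: 21+2-6=17
Step 12: prey: 13+3-4=12; pred: 17+2-5=14
Step 13: prey: 12+3-3=12; pred: 14+1-4=11
Step 14: prey: 12+3-2=13; pred: 11+1-3=9
Step 15: prey: 13+3-2=14; pred: 9+1-2=8
No extinction within 15 steps

Answer: 16 both-alive 14 8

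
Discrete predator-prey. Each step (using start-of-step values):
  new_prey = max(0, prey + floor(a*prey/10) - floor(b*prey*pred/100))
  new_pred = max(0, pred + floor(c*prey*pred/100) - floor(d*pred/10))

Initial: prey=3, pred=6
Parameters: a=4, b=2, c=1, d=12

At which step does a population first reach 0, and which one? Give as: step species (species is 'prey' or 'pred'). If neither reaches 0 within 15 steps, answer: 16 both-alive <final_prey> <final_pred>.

Step 1: prey: 3+1-0=4; pred: 6+0-7=0
First extinction: pred at step 1

Answer: 1 pred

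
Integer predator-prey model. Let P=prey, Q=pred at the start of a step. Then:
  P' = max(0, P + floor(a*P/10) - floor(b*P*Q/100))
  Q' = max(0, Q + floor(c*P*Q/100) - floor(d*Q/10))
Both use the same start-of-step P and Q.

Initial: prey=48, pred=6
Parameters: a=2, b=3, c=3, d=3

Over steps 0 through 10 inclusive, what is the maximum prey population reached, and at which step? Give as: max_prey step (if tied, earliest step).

Step 1: prey: 48+9-8=49; pred: 6+8-1=13
Step 2: prey: 49+9-19=39; pred: 13+19-3=29
Step 3: prey: 39+7-33=13; pred: 29+33-8=54
Step 4: prey: 13+2-21=0; pred: 54+21-16=59
Step 5: prey: 0+0-0=0; pred: 59+0-17=42
Step 6: prey: 0+0-0=0; pred: 42+0-12=30
Step 7: prey: 0+0-0=0; pred: 30+0-9=21
Step 8: prey: 0+0-0=0; pred: 21+0-6=15
Step 9: prey: 0+0-0=0; pred: 15+0-4=11
Step 10: prey: 0+0-0=0; pred: 11+0-3=8
Max prey = 49 at step 1

Answer: 49 1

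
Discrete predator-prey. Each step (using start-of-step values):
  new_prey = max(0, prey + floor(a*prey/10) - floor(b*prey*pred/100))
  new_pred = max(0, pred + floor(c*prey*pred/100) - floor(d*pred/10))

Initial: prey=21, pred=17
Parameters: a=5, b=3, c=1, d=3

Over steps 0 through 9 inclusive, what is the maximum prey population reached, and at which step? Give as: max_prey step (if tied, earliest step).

Answer: 45 9

Derivation:
Step 1: prey: 21+10-10=21; pred: 17+3-5=15
Step 2: prey: 21+10-9=22; pred: 15+3-4=14
Step 3: prey: 22+11-9=24; pred: 14+3-4=13
Step 4: prey: 24+12-9=27; pred: 13+3-3=13
Step 5: prey: 27+13-10=30; pred: 13+3-3=13
Step 6: prey: 30+15-11=34; pred: 13+3-3=13
Step 7: prey: 34+17-13=38; pred: 13+4-3=14
Step 8: prey: 38+19-15=42; pred: 14+5-4=15
Step 9: prey: 42+21-18=45; pred: 15+6-4=17
Max prey = 45 at step 9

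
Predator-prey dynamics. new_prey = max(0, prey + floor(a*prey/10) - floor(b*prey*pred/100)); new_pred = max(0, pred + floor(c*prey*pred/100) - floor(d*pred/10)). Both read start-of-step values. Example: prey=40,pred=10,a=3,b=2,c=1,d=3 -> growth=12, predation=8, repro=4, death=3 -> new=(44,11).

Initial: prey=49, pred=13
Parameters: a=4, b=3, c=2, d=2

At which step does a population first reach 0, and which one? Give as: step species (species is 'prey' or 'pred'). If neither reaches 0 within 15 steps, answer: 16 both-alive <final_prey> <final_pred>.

Answer: 4 prey

Derivation:
Step 1: prey: 49+19-19=49; pred: 13+12-2=23
Step 2: prey: 49+19-33=35; pred: 23+22-4=41
Step 3: prey: 35+14-43=6; pred: 41+28-8=61
Step 4: prey: 6+2-10=0; pred: 61+7-12=56
First extinction: prey at step 4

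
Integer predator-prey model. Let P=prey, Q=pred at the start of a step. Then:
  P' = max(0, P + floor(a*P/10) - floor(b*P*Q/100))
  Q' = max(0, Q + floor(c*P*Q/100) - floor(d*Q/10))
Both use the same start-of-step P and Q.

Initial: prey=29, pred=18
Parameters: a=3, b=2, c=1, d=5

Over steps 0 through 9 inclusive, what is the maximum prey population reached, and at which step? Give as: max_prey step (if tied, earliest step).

Answer: 85 9

Derivation:
Step 1: prey: 29+8-10=27; pred: 18+5-9=14
Step 2: prey: 27+8-7=28; pred: 14+3-7=10
Step 3: prey: 28+8-5=31; pred: 10+2-5=7
Step 4: prey: 31+9-4=36; pred: 7+2-3=6
Step 5: prey: 36+10-4=42; pred: 6+2-3=5
Step 6: prey: 42+12-4=50; pred: 5+2-2=5
Step 7: prey: 50+15-5=60; pred: 5+2-2=5
Step 8: prey: 60+18-6=72; pred: 5+3-2=6
Step 9: prey: 72+21-8=85; pred: 6+4-3=7
Max prey = 85 at step 9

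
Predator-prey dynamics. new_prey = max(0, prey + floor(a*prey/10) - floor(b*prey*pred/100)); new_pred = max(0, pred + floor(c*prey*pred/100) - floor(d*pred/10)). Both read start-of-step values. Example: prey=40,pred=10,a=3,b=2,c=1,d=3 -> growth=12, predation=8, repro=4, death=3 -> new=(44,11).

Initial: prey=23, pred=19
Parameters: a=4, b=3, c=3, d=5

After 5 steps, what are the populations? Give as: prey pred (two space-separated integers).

Answer: 6 11

Derivation:
Step 1: prey: 23+9-13=19; pred: 19+13-9=23
Step 2: prey: 19+7-13=13; pred: 23+13-11=25
Step 3: prey: 13+5-9=9; pred: 25+9-12=22
Step 4: prey: 9+3-5=7; pred: 22+5-11=16
Step 5: prey: 7+2-3=6; pred: 16+3-8=11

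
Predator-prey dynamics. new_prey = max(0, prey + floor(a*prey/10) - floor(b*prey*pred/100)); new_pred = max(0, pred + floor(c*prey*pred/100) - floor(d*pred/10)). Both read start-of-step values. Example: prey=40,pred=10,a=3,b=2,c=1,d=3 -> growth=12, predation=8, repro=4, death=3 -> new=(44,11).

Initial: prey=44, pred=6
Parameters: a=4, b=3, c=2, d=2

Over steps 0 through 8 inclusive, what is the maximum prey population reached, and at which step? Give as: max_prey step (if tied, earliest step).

Step 1: prey: 44+17-7=54; pred: 6+5-1=10
Step 2: prey: 54+21-16=59; pred: 10+10-2=18
Step 3: prey: 59+23-31=51; pred: 18+21-3=36
Step 4: prey: 51+20-55=16; pred: 36+36-7=65
Step 5: prey: 16+6-31=0; pred: 65+20-13=72
Step 6: prey: 0+0-0=0; pred: 72+0-14=58
Step 7: prey: 0+0-0=0; pred: 58+0-11=47
Step 8: prey: 0+0-0=0; pred: 47+0-9=38
Max prey = 59 at step 2

Answer: 59 2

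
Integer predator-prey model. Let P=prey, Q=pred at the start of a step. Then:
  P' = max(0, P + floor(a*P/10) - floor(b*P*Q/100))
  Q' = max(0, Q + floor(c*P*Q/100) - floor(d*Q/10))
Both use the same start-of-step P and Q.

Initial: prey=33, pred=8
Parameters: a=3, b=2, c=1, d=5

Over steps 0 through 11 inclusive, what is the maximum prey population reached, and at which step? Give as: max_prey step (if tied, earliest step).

Step 1: prey: 33+9-5=37; pred: 8+2-4=6
Step 2: prey: 37+11-4=44; pred: 6+2-3=5
Step 3: prey: 44+13-4=53; pred: 5+2-2=5
Step 4: prey: 53+15-5=63; pred: 5+2-2=5
Step 5: prey: 63+18-6=75; pred: 5+3-2=6
Step 6: prey: 75+22-9=88; pred: 6+4-3=7
Step 7: prey: 88+26-12=102; pred: 7+6-3=10
Step 8: prey: 102+30-20=112; pred: 10+10-5=15
Step 9: prey: 112+33-33=112; pred: 15+16-7=24
Step 10: prey: 112+33-53=92; pred: 24+26-12=38
Step 11: prey: 92+27-69=50; pred: 38+34-19=53
Max prey = 112 at step 8

Answer: 112 8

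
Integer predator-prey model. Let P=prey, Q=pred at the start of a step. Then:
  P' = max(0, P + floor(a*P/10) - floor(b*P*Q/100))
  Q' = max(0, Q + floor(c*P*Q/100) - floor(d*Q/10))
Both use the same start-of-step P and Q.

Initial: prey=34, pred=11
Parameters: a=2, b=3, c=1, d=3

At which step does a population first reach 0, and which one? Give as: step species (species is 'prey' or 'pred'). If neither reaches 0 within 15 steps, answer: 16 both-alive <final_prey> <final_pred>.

Step 1: prey: 34+6-11=29; pred: 11+3-3=11
Step 2: prey: 29+5-9=25; pred: 11+3-3=11
Step 3: prey: 25+5-8=22; pred: 11+2-3=10
Step 4: prey: 22+4-6=20; pred: 10+2-3=9
Step 5: prey: 20+4-5=19; pred: 9+1-2=8
Step 6: prey: 19+3-4=18; pred: 8+1-2=7
Step 7: prey: 18+3-3=18; pred: 7+1-2=6
Step 8: prey: 18+3-3=18; pred: 6+1-1=6
Steps 9-15: state stable at prey=18, pred=6 (no change)
No extinction within 15 steps

Answer: 16 both-alive 18 6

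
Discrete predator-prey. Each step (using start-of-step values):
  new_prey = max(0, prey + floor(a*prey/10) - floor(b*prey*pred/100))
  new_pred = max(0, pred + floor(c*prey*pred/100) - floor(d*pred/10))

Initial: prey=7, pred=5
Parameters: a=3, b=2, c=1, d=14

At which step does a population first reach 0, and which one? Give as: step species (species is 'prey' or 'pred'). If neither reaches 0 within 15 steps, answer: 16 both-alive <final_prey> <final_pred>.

Answer: 1 pred

Derivation:
Step 1: prey: 7+2-0=9; pred: 5+0-7=0
First extinction: pred at step 1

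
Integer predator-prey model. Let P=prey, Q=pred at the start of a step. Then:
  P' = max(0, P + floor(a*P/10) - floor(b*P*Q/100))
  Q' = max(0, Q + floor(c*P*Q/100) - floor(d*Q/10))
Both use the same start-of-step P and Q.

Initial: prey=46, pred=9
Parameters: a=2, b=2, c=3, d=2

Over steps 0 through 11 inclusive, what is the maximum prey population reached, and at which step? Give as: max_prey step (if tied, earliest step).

Answer: 47 1

Derivation:
Step 1: prey: 46+9-8=47; pred: 9+12-1=20
Step 2: prey: 47+9-18=38; pred: 20+28-4=44
Step 3: prey: 38+7-33=12; pred: 44+50-8=86
Step 4: prey: 12+2-20=0; pred: 86+30-17=99
Step 5: prey: 0+0-0=0; pred: 99+0-19=80
Step 6: prey: 0+0-0=0; pred: 80+0-16=64
Step 7: prey: 0+0-0=0; pred: 64+0-12=52
Step 8: prey: 0+0-0=0; pred: 52+0-10=42
Step 9: prey: 0+0-0=0; pred: 42+0-8=34
Step 10: prey: 0+0-0=0; pred: 34+0-6=28
Step 11: prey: 0+0-0=0; pred: 28+0-5=23
Max prey = 47 at step 1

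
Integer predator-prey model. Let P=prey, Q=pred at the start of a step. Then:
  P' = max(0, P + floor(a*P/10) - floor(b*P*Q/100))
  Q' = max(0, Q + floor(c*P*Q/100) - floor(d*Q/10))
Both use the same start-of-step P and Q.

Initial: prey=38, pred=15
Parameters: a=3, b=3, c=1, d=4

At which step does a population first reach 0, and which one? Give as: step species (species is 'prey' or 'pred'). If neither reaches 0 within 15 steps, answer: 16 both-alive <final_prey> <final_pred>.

Answer: 16 both-alive 88 11

Derivation:
Step 1: prey: 38+11-17=32; pred: 15+5-6=14
Step 2: prey: 32+9-13=28; pred: 14+4-5=13
Step 3: prey: 28+8-10=26; pred: 13+3-5=11
Step 4: prey: 26+7-8=25; pred: 11+2-4=9
Step 5: prey: 25+7-6=26; pred: 9+2-3=8
Step 6: prey: 26+7-6=27; pred: 8+2-3=7
Step 7: prey: 27+8-5=30; pred: 7+1-2=6
Step 8: prey: 30+9-5=34; pred: 6+1-2=5
Step 9: prey: 34+10-5=39; pred: 5+1-2=4
Step 10: prey: 39+11-4=46; pred: 4+1-1=4
Step 11: prey: 46+13-5=54; pred: 4+1-1=4
Step 12: prey: 54+16-6=64; pred: 4+2-1=5
Step 13: prey: 64+19-9=74; pred: 5+3-2=6
Step 14: prey: 74+22-13=83; pred: 6+4-2=8
Step 15: prey: 83+24-19=88; pred: 8+6-3=11
No extinction within 15 steps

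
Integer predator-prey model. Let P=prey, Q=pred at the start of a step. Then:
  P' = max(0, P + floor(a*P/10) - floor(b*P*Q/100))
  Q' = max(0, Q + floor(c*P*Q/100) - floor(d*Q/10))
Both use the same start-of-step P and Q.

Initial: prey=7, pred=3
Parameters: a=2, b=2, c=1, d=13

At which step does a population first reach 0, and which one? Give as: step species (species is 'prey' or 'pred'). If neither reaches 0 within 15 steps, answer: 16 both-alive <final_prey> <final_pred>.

Step 1: prey: 7+1-0=8; pred: 3+0-3=0
First extinction: pred at step 1

Answer: 1 pred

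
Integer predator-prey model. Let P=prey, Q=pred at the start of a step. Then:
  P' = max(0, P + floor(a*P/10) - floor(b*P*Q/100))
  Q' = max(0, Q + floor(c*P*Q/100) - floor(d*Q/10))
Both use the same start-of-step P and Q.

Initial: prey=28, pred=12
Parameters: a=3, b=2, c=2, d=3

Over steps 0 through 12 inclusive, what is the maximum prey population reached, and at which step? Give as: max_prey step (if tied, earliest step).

Answer: 30 1

Derivation:
Step 1: prey: 28+8-6=30; pred: 12+6-3=15
Step 2: prey: 30+9-9=30; pred: 15+9-4=20
Step 3: prey: 30+9-12=27; pred: 20+12-6=26
Step 4: prey: 27+8-14=21; pred: 26+14-7=33
Step 5: prey: 21+6-13=14; pred: 33+13-9=37
Step 6: prey: 14+4-10=8; pred: 37+10-11=36
Step 7: prey: 8+2-5=5; pred: 36+5-10=31
Step 8: prey: 5+1-3=3; pred: 31+3-9=25
Step 9: prey: 3+0-1=2; pred: 25+1-7=19
Step 10: prey: 2+0-0=2; pred: 19+0-5=14
Step 11: prey: 2+0-0=2; pred: 14+0-4=10
Step 12: prey: 2+0-0=2; pred: 10+0-3=7
Max prey = 30 at step 1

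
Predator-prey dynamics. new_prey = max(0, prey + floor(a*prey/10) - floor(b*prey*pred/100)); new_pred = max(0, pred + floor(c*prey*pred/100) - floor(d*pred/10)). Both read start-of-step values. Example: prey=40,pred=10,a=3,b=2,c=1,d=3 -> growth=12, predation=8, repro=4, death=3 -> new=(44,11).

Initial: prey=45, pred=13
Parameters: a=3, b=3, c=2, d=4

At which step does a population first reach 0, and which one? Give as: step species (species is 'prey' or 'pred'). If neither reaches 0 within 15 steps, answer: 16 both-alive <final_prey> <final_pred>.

Step 1: prey: 45+13-17=41; pred: 13+11-5=19
Step 2: prey: 41+12-23=30; pred: 19+15-7=27
Step 3: prey: 30+9-24=15; pred: 27+16-10=33
Step 4: prey: 15+4-14=5; pred: 33+9-13=29
Step 5: prey: 5+1-4=2; pred: 29+2-11=20
Step 6: prey: 2+0-1=1; pred: 20+0-8=12
Step 7: prey: 1+0-0=1; pred: 12+0-4=8
Step 8: prey: 1+0-0=1; pred: 8+0-3=5
Step 9: prey: 1+0-0=1; pred: 5+0-2=3
Step 10: prey: 1+0-0=1; pred: 3+0-1=2
Step 11: prey: 1+0-0=1; pred: 2+0-0=2
Steps 12-15: state stable at prey=1, pred=2 (no change)
No extinction within 15 steps

Answer: 16 both-alive 1 2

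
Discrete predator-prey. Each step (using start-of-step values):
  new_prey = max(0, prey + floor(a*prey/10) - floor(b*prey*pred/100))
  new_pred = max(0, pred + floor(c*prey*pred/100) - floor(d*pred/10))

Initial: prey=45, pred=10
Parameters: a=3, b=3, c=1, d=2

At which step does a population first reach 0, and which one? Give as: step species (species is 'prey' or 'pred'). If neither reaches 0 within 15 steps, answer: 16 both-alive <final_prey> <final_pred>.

Step 1: prey: 45+13-13=45; pred: 10+4-2=12
Step 2: prey: 45+13-16=42; pred: 12+5-2=15
Step 3: prey: 42+12-18=36; pred: 15+6-3=18
Step 4: prey: 36+10-19=27; pred: 18+6-3=21
Step 5: prey: 27+8-17=18; pred: 21+5-4=22
Step 6: prey: 18+5-11=12; pred: 22+3-4=21
Step 7: prey: 12+3-7=8; pred: 21+2-4=19
Step 8: prey: 8+2-4=6; pred: 19+1-3=17
Step 9: prey: 6+1-3=4; pred: 17+1-3=15
Step 10: prey: 4+1-1=4; pred: 15+0-3=12
Step 11: prey: 4+1-1=4; pred: 12+0-2=10
Step 12: prey: 4+1-1=4; pred: 10+0-2=8
Step 13: prey: 4+1-0=5; pred: 8+0-1=7
Step 14: prey: 5+1-1=5; pred: 7+0-1=6
Step 15: prey: 5+1-0=6; pred: 6+0-1=5
No extinction within 15 steps

Answer: 16 both-alive 6 5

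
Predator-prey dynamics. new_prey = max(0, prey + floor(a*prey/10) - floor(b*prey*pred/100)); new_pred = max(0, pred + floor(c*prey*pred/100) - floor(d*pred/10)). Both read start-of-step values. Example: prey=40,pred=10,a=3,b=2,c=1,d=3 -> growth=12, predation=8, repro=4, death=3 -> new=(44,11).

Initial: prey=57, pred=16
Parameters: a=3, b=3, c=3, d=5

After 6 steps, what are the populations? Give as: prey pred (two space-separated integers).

Answer: 0 8

Derivation:
Step 1: prey: 57+17-27=47; pred: 16+27-8=35
Step 2: prey: 47+14-49=12; pred: 35+49-17=67
Step 3: prey: 12+3-24=0; pred: 67+24-33=58
Step 4: prey: 0+0-0=0; pred: 58+0-29=29
Step 5: prey: 0+0-0=0; pred: 29+0-14=15
Step 6: prey: 0+0-0=0; pred: 15+0-7=8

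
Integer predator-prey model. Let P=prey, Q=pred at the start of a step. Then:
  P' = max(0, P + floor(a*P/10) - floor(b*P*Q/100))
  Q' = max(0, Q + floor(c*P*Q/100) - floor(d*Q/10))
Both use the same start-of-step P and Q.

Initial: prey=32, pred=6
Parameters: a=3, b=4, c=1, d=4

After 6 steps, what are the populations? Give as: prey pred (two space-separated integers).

Step 1: prey: 32+9-7=34; pred: 6+1-2=5
Step 2: prey: 34+10-6=38; pred: 5+1-2=4
Step 3: prey: 38+11-6=43; pred: 4+1-1=4
Step 4: prey: 43+12-6=49; pred: 4+1-1=4
Step 5: prey: 49+14-7=56; pred: 4+1-1=4
Step 6: prey: 56+16-8=64; pred: 4+2-1=5

Answer: 64 5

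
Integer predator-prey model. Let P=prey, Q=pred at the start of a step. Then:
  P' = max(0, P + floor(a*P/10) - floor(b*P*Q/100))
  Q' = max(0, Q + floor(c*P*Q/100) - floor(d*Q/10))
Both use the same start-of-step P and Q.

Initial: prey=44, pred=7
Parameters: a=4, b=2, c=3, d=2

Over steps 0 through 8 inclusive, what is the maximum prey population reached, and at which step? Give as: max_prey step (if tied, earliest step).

Answer: 61 2

Derivation:
Step 1: prey: 44+17-6=55; pred: 7+9-1=15
Step 2: prey: 55+22-16=61; pred: 15+24-3=36
Step 3: prey: 61+24-43=42; pred: 36+65-7=94
Step 4: prey: 42+16-78=0; pred: 94+118-18=194
Step 5: prey: 0+0-0=0; pred: 194+0-38=156
Step 6: prey: 0+0-0=0; pred: 156+0-31=125
Step 7: prey: 0+0-0=0; pred: 125+0-25=100
Step 8: prey: 0+0-0=0; pred: 100+0-20=80
Max prey = 61 at step 2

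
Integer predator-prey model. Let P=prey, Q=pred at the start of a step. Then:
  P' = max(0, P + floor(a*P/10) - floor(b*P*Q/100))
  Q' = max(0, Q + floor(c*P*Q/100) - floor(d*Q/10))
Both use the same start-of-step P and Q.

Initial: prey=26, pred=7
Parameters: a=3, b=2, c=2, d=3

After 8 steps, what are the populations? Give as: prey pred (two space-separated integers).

Step 1: prey: 26+7-3=30; pred: 7+3-2=8
Step 2: prey: 30+9-4=35; pred: 8+4-2=10
Step 3: prey: 35+10-7=38; pred: 10+7-3=14
Step 4: prey: 38+11-10=39; pred: 14+10-4=20
Step 5: prey: 39+11-15=35; pred: 20+15-6=29
Step 6: prey: 35+10-20=25; pred: 29+20-8=41
Step 7: prey: 25+7-20=12; pred: 41+20-12=49
Step 8: prey: 12+3-11=4; pred: 49+11-14=46

Answer: 4 46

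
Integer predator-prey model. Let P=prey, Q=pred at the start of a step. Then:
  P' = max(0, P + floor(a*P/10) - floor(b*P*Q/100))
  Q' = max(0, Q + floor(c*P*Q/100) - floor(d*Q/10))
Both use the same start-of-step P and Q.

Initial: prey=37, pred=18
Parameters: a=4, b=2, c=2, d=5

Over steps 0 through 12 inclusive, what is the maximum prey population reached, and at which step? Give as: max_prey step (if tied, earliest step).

Step 1: prey: 37+14-13=38; pred: 18+13-9=22
Step 2: prey: 38+15-16=37; pred: 22+16-11=27
Step 3: prey: 37+14-19=32; pred: 27+19-13=33
Step 4: prey: 32+12-21=23; pred: 33+21-16=38
Step 5: prey: 23+9-17=15; pred: 38+17-19=36
Step 6: prey: 15+6-10=11; pred: 36+10-18=28
Step 7: prey: 11+4-6=9; pred: 28+6-14=20
Step 8: prey: 9+3-3=9; pred: 20+3-10=13
Step 9: prey: 9+3-2=10; pred: 13+2-6=9
Step 10: prey: 10+4-1=13; pred: 9+1-4=6
Step 11: prey: 13+5-1=17; pred: 6+1-3=4
Step 12: prey: 17+6-1=22; pred: 4+1-2=3
Max prey = 38 at step 1

Answer: 38 1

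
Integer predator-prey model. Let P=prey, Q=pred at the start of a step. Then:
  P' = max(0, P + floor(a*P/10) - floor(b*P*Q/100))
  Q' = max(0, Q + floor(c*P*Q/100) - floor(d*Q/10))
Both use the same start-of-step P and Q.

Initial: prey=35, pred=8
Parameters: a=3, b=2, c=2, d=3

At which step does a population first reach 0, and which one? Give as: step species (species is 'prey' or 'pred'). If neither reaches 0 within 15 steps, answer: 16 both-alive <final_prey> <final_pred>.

Answer: 7 prey

Derivation:
Step 1: prey: 35+10-5=40; pred: 8+5-2=11
Step 2: prey: 40+12-8=44; pred: 11+8-3=16
Step 3: prey: 44+13-14=43; pred: 16+14-4=26
Step 4: prey: 43+12-22=33; pred: 26+22-7=41
Step 5: prey: 33+9-27=15; pred: 41+27-12=56
Step 6: prey: 15+4-16=3; pred: 56+16-16=56
Step 7: prey: 3+0-3=0; pred: 56+3-16=43
First extinction: prey at step 7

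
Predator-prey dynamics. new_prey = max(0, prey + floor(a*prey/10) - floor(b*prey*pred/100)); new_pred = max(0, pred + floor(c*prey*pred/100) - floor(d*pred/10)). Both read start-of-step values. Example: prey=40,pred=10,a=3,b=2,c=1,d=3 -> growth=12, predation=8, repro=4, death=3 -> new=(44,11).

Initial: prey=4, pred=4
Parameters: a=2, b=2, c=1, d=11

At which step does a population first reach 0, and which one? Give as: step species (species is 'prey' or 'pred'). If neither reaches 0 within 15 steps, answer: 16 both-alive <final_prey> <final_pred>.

Answer: 1 pred

Derivation:
Step 1: prey: 4+0-0=4; pred: 4+0-4=0
First extinction: pred at step 1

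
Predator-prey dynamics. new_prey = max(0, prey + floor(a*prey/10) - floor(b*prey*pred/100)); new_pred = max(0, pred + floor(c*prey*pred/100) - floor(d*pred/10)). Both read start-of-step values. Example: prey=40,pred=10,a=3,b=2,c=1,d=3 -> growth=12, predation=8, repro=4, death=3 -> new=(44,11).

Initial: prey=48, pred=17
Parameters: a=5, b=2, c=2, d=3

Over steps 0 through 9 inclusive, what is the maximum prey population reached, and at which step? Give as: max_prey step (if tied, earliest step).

Answer: 56 1

Derivation:
Step 1: prey: 48+24-16=56; pred: 17+16-5=28
Step 2: prey: 56+28-31=53; pred: 28+31-8=51
Step 3: prey: 53+26-54=25; pred: 51+54-15=90
Step 4: prey: 25+12-45=0; pred: 90+45-27=108
Step 5: prey: 0+0-0=0; pred: 108+0-32=76
Step 6: prey: 0+0-0=0; pred: 76+0-22=54
Step 7: prey: 0+0-0=0; pred: 54+0-16=38
Step 8: prey: 0+0-0=0; pred: 38+0-11=27
Step 9: prey: 0+0-0=0; pred: 27+0-8=19
Max prey = 56 at step 1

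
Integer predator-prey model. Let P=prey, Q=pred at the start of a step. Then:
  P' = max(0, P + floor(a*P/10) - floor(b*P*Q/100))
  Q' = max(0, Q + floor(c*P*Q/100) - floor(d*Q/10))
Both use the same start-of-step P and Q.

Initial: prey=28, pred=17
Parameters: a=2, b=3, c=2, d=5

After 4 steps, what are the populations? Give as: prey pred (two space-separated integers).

Answer: 8 7

Derivation:
Step 1: prey: 28+5-14=19; pred: 17+9-8=18
Step 2: prey: 19+3-10=12; pred: 18+6-9=15
Step 3: prey: 12+2-5=9; pred: 15+3-7=11
Step 4: prey: 9+1-2=8; pred: 11+1-5=7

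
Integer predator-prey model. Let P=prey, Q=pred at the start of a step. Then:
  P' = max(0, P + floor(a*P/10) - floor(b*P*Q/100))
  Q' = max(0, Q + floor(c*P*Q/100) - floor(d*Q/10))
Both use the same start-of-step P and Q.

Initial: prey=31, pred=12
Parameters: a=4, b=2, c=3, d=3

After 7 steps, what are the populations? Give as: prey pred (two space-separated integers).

Step 1: prey: 31+12-7=36; pred: 12+11-3=20
Step 2: prey: 36+14-14=36; pred: 20+21-6=35
Step 3: prey: 36+14-25=25; pred: 35+37-10=62
Step 4: prey: 25+10-31=4; pred: 62+46-18=90
Step 5: prey: 4+1-7=0; pred: 90+10-27=73
Step 6: prey: 0+0-0=0; pred: 73+0-21=52
Step 7: prey: 0+0-0=0; pred: 52+0-15=37

Answer: 0 37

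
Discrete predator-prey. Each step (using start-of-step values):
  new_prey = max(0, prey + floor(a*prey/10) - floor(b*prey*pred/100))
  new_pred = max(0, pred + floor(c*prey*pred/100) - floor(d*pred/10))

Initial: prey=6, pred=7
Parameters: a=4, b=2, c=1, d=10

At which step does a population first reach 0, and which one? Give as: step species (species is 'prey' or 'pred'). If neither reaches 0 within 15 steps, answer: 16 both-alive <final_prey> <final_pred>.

Answer: 1 pred

Derivation:
Step 1: prey: 6+2-0=8; pred: 7+0-7=0
First extinction: pred at step 1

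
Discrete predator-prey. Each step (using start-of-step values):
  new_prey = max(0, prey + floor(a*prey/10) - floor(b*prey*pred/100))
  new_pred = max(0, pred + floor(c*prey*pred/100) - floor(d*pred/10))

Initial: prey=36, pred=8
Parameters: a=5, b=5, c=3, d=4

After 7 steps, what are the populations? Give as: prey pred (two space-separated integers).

Answer: 0 9

Derivation:
Step 1: prey: 36+18-14=40; pred: 8+8-3=13
Step 2: prey: 40+20-26=34; pred: 13+15-5=23
Step 3: prey: 34+17-39=12; pred: 23+23-9=37
Step 4: prey: 12+6-22=0; pred: 37+13-14=36
Step 5: prey: 0+0-0=0; pred: 36+0-14=22
Step 6: prey: 0+0-0=0; pred: 22+0-8=14
Step 7: prey: 0+0-0=0; pred: 14+0-5=9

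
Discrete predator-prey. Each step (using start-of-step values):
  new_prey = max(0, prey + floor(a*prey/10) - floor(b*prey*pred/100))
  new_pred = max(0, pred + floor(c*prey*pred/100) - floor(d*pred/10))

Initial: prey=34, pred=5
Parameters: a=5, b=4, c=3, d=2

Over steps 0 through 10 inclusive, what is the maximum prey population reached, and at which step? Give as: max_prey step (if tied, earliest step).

Answer: 51 2

Derivation:
Step 1: prey: 34+17-6=45; pred: 5+5-1=9
Step 2: prey: 45+22-16=51; pred: 9+12-1=20
Step 3: prey: 51+25-40=36; pred: 20+30-4=46
Step 4: prey: 36+18-66=0; pred: 46+49-9=86
Step 5: prey: 0+0-0=0; pred: 86+0-17=69
Step 6: prey: 0+0-0=0; pred: 69+0-13=56
Step 7: prey: 0+0-0=0; pred: 56+0-11=45
Step 8: prey: 0+0-0=0; pred: 45+0-9=36
Step 9: prey: 0+0-0=0; pred: 36+0-7=29
Step 10: prey: 0+0-0=0; pred: 29+0-5=24
Max prey = 51 at step 2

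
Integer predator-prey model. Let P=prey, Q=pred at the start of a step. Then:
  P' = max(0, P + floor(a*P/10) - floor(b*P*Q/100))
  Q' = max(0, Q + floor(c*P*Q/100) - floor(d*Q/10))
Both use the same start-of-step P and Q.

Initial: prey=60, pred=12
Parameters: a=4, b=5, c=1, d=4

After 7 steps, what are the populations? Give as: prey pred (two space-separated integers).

Answer: 13 3

Derivation:
Step 1: prey: 60+24-36=48; pred: 12+7-4=15
Step 2: prey: 48+19-36=31; pred: 15+7-6=16
Step 3: prey: 31+12-24=19; pred: 16+4-6=14
Step 4: prey: 19+7-13=13; pred: 14+2-5=11
Step 5: prey: 13+5-7=11; pred: 11+1-4=8
Step 6: prey: 11+4-4=11; pred: 8+0-3=5
Step 7: prey: 11+4-2=13; pred: 5+0-2=3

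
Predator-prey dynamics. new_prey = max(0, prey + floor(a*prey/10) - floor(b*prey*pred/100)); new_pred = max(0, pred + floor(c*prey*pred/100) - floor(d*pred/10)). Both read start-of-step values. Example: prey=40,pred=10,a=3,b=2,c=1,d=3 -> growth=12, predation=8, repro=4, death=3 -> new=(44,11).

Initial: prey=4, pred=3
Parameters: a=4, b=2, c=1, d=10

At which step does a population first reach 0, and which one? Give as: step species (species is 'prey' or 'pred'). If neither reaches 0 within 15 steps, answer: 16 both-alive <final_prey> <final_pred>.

Step 1: prey: 4+1-0=5; pred: 3+0-3=0
First extinction: pred at step 1

Answer: 1 pred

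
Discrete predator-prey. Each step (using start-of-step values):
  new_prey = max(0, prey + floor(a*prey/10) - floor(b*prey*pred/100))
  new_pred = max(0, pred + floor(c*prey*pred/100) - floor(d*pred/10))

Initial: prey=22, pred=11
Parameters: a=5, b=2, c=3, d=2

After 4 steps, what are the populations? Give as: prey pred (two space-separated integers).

Step 1: prey: 22+11-4=29; pred: 11+7-2=16
Step 2: prey: 29+14-9=34; pred: 16+13-3=26
Step 3: prey: 34+17-17=34; pred: 26+26-5=47
Step 4: prey: 34+17-31=20; pred: 47+47-9=85

Answer: 20 85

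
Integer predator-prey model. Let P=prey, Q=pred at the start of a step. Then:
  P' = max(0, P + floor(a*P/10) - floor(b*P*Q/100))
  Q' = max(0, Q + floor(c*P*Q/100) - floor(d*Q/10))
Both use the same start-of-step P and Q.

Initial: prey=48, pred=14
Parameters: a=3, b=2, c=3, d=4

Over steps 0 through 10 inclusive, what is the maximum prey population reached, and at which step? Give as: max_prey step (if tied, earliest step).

Answer: 49 1

Derivation:
Step 1: prey: 48+14-13=49; pred: 14+20-5=29
Step 2: prey: 49+14-28=35; pred: 29+42-11=60
Step 3: prey: 35+10-42=3; pred: 60+63-24=99
Step 4: prey: 3+0-5=0; pred: 99+8-39=68
Step 5: prey: 0+0-0=0; pred: 68+0-27=41
Step 6: prey: 0+0-0=0; pred: 41+0-16=25
Step 7: prey: 0+0-0=0; pred: 25+0-10=15
Step 8: prey: 0+0-0=0; pred: 15+0-6=9
Step 9: prey: 0+0-0=0; pred: 9+0-3=6
Step 10: prey: 0+0-0=0; pred: 6+0-2=4
Max prey = 49 at step 1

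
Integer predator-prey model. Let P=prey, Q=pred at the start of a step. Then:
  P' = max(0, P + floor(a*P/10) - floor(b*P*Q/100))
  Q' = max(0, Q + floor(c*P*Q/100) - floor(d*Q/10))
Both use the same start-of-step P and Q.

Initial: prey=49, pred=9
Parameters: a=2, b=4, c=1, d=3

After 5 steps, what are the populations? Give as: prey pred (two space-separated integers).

Answer: 12 9

Derivation:
Step 1: prey: 49+9-17=41; pred: 9+4-2=11
Step 2: prey: 41+8-18=31; pred: 11+4-3=12
Step 3: prey: 31+6-14=23; pred: 12+3-3=12
Step 4: prey: 23+4-11=16; pred: 12+2-3=11
Step 5: prey: 16+3-7=12; pred: 11+1-3=9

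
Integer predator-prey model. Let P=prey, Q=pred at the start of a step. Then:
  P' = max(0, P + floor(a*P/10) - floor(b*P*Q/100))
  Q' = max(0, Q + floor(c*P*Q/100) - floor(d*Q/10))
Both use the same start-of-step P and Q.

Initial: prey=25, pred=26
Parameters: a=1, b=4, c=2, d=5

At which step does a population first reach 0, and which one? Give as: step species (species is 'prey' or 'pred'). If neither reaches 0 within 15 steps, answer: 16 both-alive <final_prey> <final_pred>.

Step 1: prey: 25+2-26=1; pred: 26+13-13=26
Step 2: prey: 1+0-1=0; pred: 26+0-13=13
First extinction: prey at step 2

Answer: 2 prey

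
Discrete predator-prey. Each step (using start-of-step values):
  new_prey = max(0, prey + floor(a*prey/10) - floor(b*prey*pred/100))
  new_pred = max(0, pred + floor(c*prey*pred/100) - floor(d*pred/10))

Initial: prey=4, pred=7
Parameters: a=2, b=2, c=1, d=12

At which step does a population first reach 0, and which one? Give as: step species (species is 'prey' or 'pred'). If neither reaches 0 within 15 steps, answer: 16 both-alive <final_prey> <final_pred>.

Step 1: prey: 4+0-0=4; pred: 7+0-8=0
First extinction: pred at step 1

Answer: 1 pred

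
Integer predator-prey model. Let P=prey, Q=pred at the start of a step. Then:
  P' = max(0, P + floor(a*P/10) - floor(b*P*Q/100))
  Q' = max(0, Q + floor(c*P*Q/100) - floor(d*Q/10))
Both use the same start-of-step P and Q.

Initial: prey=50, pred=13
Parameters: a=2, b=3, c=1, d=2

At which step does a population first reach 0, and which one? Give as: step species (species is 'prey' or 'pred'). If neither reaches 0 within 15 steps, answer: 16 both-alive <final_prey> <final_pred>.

Answer: 16 both-alive 2 4

Derivation:
Step 1: prey: 50+10-19=41; pred: 13+6-2=17
Step 2: prey: 41+8-20=29; pred: 17+6-3=20
Step 3: prey: 29+5-17=17; pred: 20+5-4=21
Step 4: prey: 17+3-10=10; pred: 21+3-4=20
Step 5: prey: 10+2-6=6; pred: 20+2-4=18
Step 6: prey: 6+1-3=4; pred: 18+1-3=16
Step 7: prey: 4+0-1=3; pred: 16+0-3=13
Step 8: prey: 3+0-1=2; pred: 13+0-2=11
Step 9: prey: 2+0-0=2; pred: 11+0-2=9
Step 10: prey: 2+0-0=2; pred: 9+0-1=8
Step 11: prey: 2+0-0=2; pred: 8+0-1=7
Step 12: prey: 2+0-0=2; pred: 7+0-1=6
Step 13: prey: 2+0-0=2; pred: 6+0-1=5
Step 14: prey: 2+0-0=2; pred: 5+0-1=4
Step 15: prey: 2+0-0=2; pred: 4+0-0=4
No extinction within 15 steps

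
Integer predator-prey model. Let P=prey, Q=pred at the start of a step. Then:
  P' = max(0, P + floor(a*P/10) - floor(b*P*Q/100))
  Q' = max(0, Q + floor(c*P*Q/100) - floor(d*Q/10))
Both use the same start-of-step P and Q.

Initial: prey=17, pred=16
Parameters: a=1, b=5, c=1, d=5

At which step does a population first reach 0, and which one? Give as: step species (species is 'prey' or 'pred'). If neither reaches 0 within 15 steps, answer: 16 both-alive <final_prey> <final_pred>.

Step 1: prey: 17+1-13=5; pred: 16+2-8=10
Step 2: prey: 5+0-2=3; pred: 10+0-5=5
Step 3: prey: 3+0-0=3; pred: 5+0-2=3
Step 4: prey: 3+0-0=3; pred: 3+0-1=2
Step 5: prey: 3+0-0=3; pred: 2+0-1=1
Step 6: prey: 3+0-0=3; pred: 1+0-0=1
Steps 7-15: state stable at prey=3, pred=1 (no change)
No extinction within 15 steps

Answer: 16 both-alive 3 1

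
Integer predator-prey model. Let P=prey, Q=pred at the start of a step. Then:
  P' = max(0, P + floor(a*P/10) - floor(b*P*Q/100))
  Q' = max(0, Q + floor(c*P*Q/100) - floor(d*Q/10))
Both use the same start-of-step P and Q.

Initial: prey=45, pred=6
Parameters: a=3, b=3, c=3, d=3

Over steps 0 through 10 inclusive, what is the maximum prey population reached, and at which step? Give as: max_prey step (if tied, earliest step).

Step 1: prey: 45+13-8=50; pred: 6+8-1=13
Step 2: prey: 50+15-19=46; pred: 13+19-3=29
Step 3: prey: 46+13-40=19; pred: 29+40-8=61
Step 4: prey: 19+5-34=0; pred: 61+34-18=77
Step 5: prey: 0+0-0=0; pred: 77+0-23=54
Step 6: prey: 0+0-0=0; pred: 54+0-16=38
Step 7: prey: 0+0-0=0; pred: 38+0-11=27
Step 8: prey: 0+0-0=0; pred: 27+0-8=19
Step 9: prey: 0+0-0=0; pred: 19+0-5=14
Step 10: prey: 0+0-0=0; pred: 14+0-4=10
Max prey = 50 at step 1

Answer: 50 1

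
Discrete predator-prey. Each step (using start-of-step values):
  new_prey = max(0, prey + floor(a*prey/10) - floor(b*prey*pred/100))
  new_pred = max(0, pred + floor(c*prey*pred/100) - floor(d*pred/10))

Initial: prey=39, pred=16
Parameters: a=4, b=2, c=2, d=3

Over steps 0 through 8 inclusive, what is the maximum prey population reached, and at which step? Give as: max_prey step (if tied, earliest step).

Answer: 42 1

Derivation:
Step 1: prey: 39+15-12=42; pred: 16+12-4=24
Step 2: prey: 42+16-20=38; pred: 24+20-7=37
Step 3: prey: 38+15-28=25; pred: 37+28-11=54
Step 4: prey: 25+10-27=8; pred: 54+27-16=65
Step 5: prey: 8+3-10=1; pred: 65+10-19=56
Step 6: prey: 1+0-1=0; pred: 56+1-16=41
Step 7: prey: 0+0-0=0; pred: 41+0-12=29
Step 8: prey: 0+0-0=0; pred: 29+0-8=21
Max prey = 42 at step 1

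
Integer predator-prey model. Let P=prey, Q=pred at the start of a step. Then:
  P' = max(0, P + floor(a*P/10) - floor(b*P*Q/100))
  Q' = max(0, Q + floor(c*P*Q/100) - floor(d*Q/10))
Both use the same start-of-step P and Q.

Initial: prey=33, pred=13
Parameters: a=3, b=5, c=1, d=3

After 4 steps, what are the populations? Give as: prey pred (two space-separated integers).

Step 1: prey: 33+9-21=21; pred: 13+4-3=14
Step 2: prey: 21+6-14=13; pred: 14+2-4=12
Step 3: prey: 13+3-7=9; pred: 12+1-3=10
Step 4: prey: 9+2-4=7; pred: 10+0-3=7

Answer: 7 7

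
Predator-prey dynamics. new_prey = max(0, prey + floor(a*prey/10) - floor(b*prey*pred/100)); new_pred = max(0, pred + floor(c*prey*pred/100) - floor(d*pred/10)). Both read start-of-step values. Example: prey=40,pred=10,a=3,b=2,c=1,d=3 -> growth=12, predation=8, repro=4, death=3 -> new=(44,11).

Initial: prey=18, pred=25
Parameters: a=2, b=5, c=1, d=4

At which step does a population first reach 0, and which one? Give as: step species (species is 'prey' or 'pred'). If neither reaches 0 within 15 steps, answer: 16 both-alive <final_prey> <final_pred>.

Answer: 1 prey

Derivation:
Step 1: prey: 18+3-22=0; pred: 25+4-10=19
First extinction: prey at step 1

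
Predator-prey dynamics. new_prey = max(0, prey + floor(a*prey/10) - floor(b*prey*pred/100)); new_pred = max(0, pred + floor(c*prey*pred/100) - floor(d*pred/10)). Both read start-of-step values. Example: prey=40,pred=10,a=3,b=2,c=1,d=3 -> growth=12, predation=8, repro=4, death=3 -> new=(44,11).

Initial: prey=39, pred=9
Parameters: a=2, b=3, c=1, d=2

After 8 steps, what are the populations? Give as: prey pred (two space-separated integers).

Step 1: prey: 39+7-10=36; pred: 9+3-1=11
Step 2: prey: 36+7-11=32; pred: 11+3-2=12
Step 3: prey: 32+6-11=27; pred: 12+3-2=13
Step 4: prey: 27+5-10=22; pred: 13+3-2=14
Step 5: prey: 22+4-9=17; pred: 14+3-2=15
Step 6: prey: 17+3-7=13; pred: 15+2-3=14
Step 7: prey: 13+2-5=10; pred: 14+1-2=13
Step 8: prey: 10+2-3=9; pred: 13+1-2=12

Answer: 9 12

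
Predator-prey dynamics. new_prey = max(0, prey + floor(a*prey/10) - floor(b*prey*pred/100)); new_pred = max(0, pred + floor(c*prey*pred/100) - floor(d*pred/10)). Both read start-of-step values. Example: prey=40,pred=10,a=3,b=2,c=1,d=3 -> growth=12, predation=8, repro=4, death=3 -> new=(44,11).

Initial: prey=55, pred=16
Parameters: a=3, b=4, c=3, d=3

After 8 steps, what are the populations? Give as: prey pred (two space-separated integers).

Answer: 0 9

Derivation:
Step 1: prey: 55+16-35=36; pred: 16+26-4=38
Step 2: prey: 36+10-54=0; pred: 38+41-11=68
Step 3: prey: 0+0-0=0; pred: 68+0-20=48
Step 4: prey: 0+0-0=0; pred: 48+0-14=34
Step 5: prey: 0+0-0=0; pred: 34+0-10=24
Step 6: prey: 0+0-0=0; pred: 24+0-7=17
Step 7: prey: 0+0-0=0; pred: 17+0-5=12
Step 8: prey: 0+0-0=0; pred: 12+0-3=9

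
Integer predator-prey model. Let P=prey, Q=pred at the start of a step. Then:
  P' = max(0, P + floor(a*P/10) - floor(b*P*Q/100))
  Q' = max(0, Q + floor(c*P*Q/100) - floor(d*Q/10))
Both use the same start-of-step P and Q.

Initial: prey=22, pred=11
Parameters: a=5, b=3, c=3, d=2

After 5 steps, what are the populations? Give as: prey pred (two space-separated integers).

Step 1: prey: 22+11-7=26; pred: 11+7-2=16
Step 2: prey: 26+13-12=27; pred: 16+12-3=25
Step 3: prey: 27+13-20=20; pred: 25+20-5=40
Step 4: prey: 20+10-24=6; pred: 40+24-8=56
Step 5: prey: 6+3-10=0; pred: 56+10-11=55

Answer: 0 55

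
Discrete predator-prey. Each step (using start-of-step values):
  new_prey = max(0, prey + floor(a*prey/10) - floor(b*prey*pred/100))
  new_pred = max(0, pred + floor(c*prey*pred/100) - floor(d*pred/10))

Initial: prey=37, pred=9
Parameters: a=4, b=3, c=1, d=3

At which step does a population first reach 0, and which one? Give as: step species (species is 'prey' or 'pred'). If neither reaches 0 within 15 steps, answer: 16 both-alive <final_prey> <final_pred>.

Step 1: prey: 37+14-9=42; pred: 9+3-2=10
Step 2: prey: 42+16-12=46; pred: 10+4-3=11
Step 3: prey: 46+18-15=49; pred: 11+5-3=13
Step 4: prey: 49+19-19=49; pred: 13+6-3=16
Step 5: prey: 49+19-23=45; pred: 16+7-4=19
Step 6: prey: 45+18-25=38; pred: 19+8-5=22
Step 7: prey: 38+15-25=28; pred: 22+8-6=24
Step 8: prey: 28+11-20=19; pred: 24+6-7=23
Step 9: prey: 19+7-13=13; pred: 23+4-6=21
Step 10: prey: 13+5-8=10; pred: 21+2-6=17
Step 11: prey: 10+4-5=9; pred: 17+1-5=13
Step 12: prey: 9+3-3=9; pred: 13+1-3=11
Step 13: prey: 9+3-2=10; pred: 11+0-3=8
Step 14: prey: 10+4-2=12; pred: 8+0-2=6
Step 15: prey: 12+4-2=14; pred: 6+0-1=5
No extinction within 15 steps

Answer: 16 both-alive 14 5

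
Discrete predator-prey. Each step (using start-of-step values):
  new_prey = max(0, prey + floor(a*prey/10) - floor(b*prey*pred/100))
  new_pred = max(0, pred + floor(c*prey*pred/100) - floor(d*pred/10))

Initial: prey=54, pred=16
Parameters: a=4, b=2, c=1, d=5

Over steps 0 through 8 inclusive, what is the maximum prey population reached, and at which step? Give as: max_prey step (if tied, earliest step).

Answer: 68 4

Derivation:
Step 1: prey: 54+21-17=58; pred: 16+8-8=16
Step 2: prey: 58+23-18=63; pred: 16+9-8=17
Step 3: prey: 63+25-21=67; pred: 17+10-8=19
Step 4: prey: 67+26-25=68; pred: 19+12-9=22
Step 5: prey: 68+27-29=66; pred: 22+14-11=25
Step 6: prey: 66+26-33=59; pred: 25+16-12=29
Step 7: prey: 59+23-34=48; pred: 29+17-14=32
Step 8: prey: 48+19-30=37; pred: 32+15-16=31
Max prey = 68 at step 4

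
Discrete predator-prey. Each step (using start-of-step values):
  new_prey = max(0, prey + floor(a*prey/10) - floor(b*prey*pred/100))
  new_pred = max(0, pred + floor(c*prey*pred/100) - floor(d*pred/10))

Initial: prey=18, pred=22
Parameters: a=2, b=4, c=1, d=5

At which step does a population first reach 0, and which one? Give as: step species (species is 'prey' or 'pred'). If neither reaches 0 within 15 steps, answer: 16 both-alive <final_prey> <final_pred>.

Step 1: prey: 18+3-15=6; pred: 22+3-11=14
Step 2: prey: 6+1-3=4; pred: 14+0-7=7
Step 3: prey: 4+0-1=3; pred: 7+0-3=4
Step 4: prey: 3+0-0=3; pred: 4+0-2=2
Step 5: prey: 3+0-0=3; pred: 2+0-1=1
Step 6: prey: 3+0-0=3; pred: 1+0-0=1
Steps 7-15: state stable at prey=3, pred=1 (no change)
No extinction within 15 steps

Answer: 16 both-alive 3 1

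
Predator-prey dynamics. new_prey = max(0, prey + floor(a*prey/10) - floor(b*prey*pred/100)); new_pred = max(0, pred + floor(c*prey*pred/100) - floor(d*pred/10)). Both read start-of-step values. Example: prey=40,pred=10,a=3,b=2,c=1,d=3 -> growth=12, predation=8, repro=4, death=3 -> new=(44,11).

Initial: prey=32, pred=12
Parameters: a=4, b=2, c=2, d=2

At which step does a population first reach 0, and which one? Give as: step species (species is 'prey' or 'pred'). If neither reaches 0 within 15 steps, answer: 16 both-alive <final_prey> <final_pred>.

Answer: 6 prey

Derivation:
Step 1: prey: 32+12-7=37; pred: 12+7-2=17
Step 2: prey: 37+14-12=39; pred: 17+12-3=26
Step 3: prey: 39+15-20=34; pred: 26+20-5=41
Step 4: prey: 34+13-27=20; pred: 41+27-8=60
Step 5: prey: 20+8-24=4; pred: 60+24-12=72
Step 6: prey: 4+1-5=0; pred: 72+5-14=63
First extinction: prey at step 6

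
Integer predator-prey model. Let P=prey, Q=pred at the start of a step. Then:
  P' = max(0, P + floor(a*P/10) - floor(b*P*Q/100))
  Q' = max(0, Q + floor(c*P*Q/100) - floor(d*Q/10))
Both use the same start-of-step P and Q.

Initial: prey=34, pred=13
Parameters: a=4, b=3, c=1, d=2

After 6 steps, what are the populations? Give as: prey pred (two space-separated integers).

Answer: 14 21

Derivation:
Step 1: prey: 34+13-13=34; pred: 13+4-2=15
Step 2: prey: 34+13-15=32; pred: 15+5-3=17
Step 3: prey: 32+12-16=28; pred: 17+5-3=19
Step 4: prey: 28+11-15=24; pred: 19+5-3=21
Step 5: prey: 24+9-15=18; pred: 21+5-4=22
Step 6: prey: 18+7-11=14; pred: 22+3-4=21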